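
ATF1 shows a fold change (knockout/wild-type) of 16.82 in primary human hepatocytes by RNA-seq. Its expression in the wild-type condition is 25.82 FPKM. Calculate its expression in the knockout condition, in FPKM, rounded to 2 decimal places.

434.29

knockout expression = 25.82 × 16.82 = 434.29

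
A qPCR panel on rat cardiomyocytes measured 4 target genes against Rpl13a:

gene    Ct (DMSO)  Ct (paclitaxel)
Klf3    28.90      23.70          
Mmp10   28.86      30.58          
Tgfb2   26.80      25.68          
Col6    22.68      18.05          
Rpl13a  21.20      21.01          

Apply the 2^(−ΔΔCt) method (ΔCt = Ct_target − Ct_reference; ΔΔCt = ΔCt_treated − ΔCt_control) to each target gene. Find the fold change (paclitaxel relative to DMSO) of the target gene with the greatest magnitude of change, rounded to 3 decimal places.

Klf3: ΔΔCt = (23.70−21.01) − (28.90−21.20) = 2.69 − 7.70 = -5.01; fold change = 2^5.01 = 32.223
Mmp10: ΔΔCt = (30.58−21.01) − (28.86−21.20) = 9.57 − 7.66 = 1.91; fold change = 2^-1.91 = 0.266
Tgfb2: ΔΔCt = (25.68−21.01) − (26.80−21.20) = 4.67 − 5.60 = -0.93; fold change = 2^0.93 = 1.905
Col6: ΔΔCt = (18.05−21.01) − (22.68−21.20) = -2.96 − 1.48 = -4.44; fold change = 2^4.44 = 21.706
Klf3 has the largest |ΔΔCt| = 5.01.

32.223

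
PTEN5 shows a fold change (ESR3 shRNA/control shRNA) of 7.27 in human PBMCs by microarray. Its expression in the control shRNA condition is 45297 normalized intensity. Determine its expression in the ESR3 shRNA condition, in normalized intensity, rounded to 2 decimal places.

ESR3 shRNA expression = 45297 × 7.27 = 329309.19

329309.19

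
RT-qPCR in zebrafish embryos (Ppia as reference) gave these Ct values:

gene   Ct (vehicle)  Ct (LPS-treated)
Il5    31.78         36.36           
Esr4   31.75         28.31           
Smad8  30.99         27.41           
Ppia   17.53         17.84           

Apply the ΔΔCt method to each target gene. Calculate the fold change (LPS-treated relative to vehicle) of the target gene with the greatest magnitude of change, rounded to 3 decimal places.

0.052

Il5: ΔΔCt = (36.36−17.84) − (31.78−17.53) = 18.52 − 14.25 = 4.27; fold change = 2^-4.27 = 0.052
Esr4: ΔΔCt = (28.31−17.84) − (31.75−17.53) = 10.47 − 14.22 = -3.75; fold change = 2^3.75 = 13.454
Smad8: ΔΔCt = (27.41−17.84) − (30.99−17.53) = 9.57 − 13.46 = -3.89; fold change = 2^3.89 = 14.825
Il5 has the largest |ΔΔCt| = 4.27.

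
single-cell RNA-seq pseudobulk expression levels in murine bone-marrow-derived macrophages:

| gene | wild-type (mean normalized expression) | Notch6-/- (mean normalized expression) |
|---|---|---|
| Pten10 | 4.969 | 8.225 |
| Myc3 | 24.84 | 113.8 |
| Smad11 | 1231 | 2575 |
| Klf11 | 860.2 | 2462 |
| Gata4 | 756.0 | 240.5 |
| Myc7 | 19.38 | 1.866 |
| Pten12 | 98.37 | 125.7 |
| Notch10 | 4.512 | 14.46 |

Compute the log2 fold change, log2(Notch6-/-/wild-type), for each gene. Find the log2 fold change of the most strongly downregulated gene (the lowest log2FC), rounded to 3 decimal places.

log2(8.225/4.969) = 0.727  (Pten10)
log2(113.8/24.84) = 2.196  (Myc3)
log2(2575/1231) = 1.065  (Smad11)
log2(2462/860.2) = 1.517  (Klf11)
log2(240.5/756.0) = -1.652  (Gata4)
log2(1.866/19.38) = -3.377  (Myc7)
log2(125.7/98.37) = 0.354  (Pten12)
log2(14.46/4.512) = 1.680  (Notch10)
Myc7 is most strongly downregulated.

-3.377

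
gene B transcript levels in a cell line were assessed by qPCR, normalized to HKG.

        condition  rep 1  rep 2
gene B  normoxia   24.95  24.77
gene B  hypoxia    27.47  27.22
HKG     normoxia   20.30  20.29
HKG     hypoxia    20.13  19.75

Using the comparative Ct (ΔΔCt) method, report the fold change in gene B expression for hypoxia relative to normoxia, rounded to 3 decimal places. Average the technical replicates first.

Mean Ct: gene B normoxia 24.860; gene B hypoxia 27.345; HKG normoxia 20.295; HKG hypoxia 19.940
ΔCt(normoxia) = 24.860 − 20.295 = 4.565
ΔCt(hypoxia) = 27.345 − 19.940 = 7.405
ΔΔCt = 7.405 − 4.565 = 2.840
Fold change = 2^(−2.840) = 0.1397

0.140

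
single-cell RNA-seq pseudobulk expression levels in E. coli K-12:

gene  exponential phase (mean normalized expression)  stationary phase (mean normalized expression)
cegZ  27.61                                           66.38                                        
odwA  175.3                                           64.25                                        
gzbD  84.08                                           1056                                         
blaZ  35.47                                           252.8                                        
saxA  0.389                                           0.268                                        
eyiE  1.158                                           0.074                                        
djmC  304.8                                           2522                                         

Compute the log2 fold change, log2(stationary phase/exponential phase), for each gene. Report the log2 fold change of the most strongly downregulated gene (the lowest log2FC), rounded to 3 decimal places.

log2(66.38/27.61) = 1.266  (cegZ)
log2(64.25/175.3) = -1.448  (odwA)
log2(1056/84.08) = 3.651  (gzbD)
log2(252.8/35.47) = 2.833  (blaZ)
log2(0.268/0.389) = -0.538  (saxA)
log2(0.074/1.158) = -3.968  (eyiE)
log2(2522/304.8) = 3.049  (djmC)
eyiE is most strongly downregulated.

-3.968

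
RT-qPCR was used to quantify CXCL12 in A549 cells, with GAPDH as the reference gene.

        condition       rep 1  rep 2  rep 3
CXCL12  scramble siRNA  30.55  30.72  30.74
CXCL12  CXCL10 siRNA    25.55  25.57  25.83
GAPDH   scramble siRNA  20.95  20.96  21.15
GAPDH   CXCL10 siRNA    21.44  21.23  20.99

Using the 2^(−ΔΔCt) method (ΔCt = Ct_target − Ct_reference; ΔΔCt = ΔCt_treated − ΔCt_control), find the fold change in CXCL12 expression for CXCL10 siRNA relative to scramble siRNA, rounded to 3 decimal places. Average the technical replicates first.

Mean Ct: CXCL12 scramble siRNA 30.670; CXCL12 CXCL10 siRNA 25.650; GAPDH scramble siRNA 21.020; GAPDH CXCL10 siRNA 21.220
ΔCt(scramble siRNA) = 30.670 − 21.020 = 9.650
ΔCt(CXCL10 siRNA) = 25.650 − 21.220 = 4.430
ΔΔCt = 4.430 − 9.650 = -5.220
Fold change = 2^(−(-5.220)) = 2^5.220 = 37.2715

37.271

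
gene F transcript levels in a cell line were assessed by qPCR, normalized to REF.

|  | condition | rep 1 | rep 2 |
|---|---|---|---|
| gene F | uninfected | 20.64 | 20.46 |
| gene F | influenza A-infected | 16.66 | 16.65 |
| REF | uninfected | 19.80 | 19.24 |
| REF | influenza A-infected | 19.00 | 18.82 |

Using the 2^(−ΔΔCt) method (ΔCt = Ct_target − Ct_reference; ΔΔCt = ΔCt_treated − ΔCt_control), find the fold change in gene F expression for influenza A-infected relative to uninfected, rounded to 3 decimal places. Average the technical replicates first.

9.747

Mean Ct: gene F uninfected 20.550; gene F influenza A-infected 16.655; REF uninfected 19.520; REF influenza A-infected 18.910
ΔCt(uninfected) = 20.550 − 19.520 = 1.030
ΔCt(influenza A-infected) = 16.655 − 18.910 = -2.255
ΔΔCt = -2.255 − 1.030 = -3.285
Fold change = 2^(−(-3.285)) = 2^3.285 = 9.7473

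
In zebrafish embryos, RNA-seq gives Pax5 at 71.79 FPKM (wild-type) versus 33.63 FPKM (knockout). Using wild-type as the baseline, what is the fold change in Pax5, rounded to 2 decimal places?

0.47

Fold change = 33.63 / 71.79 = 0.468
Pax5 is downregulated.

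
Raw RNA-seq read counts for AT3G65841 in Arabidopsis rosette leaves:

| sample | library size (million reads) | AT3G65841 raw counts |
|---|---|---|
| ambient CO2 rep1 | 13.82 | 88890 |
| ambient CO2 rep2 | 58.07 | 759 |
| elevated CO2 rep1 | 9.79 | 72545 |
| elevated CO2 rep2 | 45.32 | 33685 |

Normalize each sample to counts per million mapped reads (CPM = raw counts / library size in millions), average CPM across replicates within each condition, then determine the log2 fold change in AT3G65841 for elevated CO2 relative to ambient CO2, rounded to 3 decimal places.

CPM(ambient CO2 rep1) = 88890 / 13.82 = 6431.9826
CPM(ambient CO2 rep2) = 759 / 58.07 = 13.0704
CPM(elevated CO2 rep1) = 72545 / 9.79 = 7410.1124
CPM(elevated CO2 rep2) = 33685 / 45.32 = 743.2701
mean CPM(ambient CO2) = 3222.5265; mean CPM(elevated CO2) = 4076.6912
Fold change = 4076.6912 / 3222.5265 = 1.26506
log2(1.26506) = 0.3392

0.339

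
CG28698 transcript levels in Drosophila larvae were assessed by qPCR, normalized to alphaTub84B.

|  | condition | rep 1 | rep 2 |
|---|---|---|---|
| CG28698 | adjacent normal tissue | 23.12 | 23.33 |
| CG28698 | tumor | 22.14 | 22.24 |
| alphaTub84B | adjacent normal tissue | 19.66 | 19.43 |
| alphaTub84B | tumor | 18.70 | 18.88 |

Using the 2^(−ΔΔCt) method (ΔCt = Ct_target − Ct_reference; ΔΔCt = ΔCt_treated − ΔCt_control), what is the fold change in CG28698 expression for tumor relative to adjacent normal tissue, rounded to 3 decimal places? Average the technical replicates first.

Mean Ct: CG28698 adjacent normal tissue 23.225; CG28698 tumor 22.190; alphaTub84B adjacent normal tissue 19.545; alphaTub84B tumor 18.790
ΔCt(adjacent normal tissue) = 23.225 − 19.545 = 3.680
ΔCt(tumor) = 22.190 − 18.790 = 3.400
ΔΔCt = 3.400 − 3.680 = -0.280
Fold change = 2^(−(-0.280)) = 2^0.280 = 1.2142

1.214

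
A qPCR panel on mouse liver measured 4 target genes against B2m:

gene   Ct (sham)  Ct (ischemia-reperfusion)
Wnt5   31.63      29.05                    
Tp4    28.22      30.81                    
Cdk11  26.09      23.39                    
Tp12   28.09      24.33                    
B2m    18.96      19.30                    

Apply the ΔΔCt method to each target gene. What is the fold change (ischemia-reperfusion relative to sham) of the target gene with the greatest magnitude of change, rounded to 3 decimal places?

Wnt5: ΔΔCt = (29.05−19.30) − (31.63−18.96) = 9.75 − 12.67 = -2.92; fold change = 2^2.92 = 7.568
Tp4: ΔΔCt = (30.81−19.30) − (28.22−18.96) = 11.51 − 9.26 = 2.25; fold change = 2^-2.25 = 0.210
Cdk11: ΔΔCt = (23.39−19.30) − (26.09−18.96) = 4.09 − 7.13 = -3.04; fold change = 2^3.04 = 8.225
Tp12: ΔΔCt = (24.33−19.30) − (28.09−18.96) = 5.03 − 9.13 = -4.10; fold change = 2^4.10 = 17.148
Tp12 has the largest |ΔΔCt| = 4.10.

17.148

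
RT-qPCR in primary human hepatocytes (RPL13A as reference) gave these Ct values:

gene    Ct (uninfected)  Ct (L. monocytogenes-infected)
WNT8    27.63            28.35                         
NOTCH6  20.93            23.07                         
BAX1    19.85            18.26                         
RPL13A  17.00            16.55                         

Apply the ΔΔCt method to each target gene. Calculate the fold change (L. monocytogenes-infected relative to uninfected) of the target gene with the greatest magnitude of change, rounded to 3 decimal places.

WNT8: ΔΔCt = (28.35−16.55) − (27.63−17.00) = 11.80 − 10.63 = 1.17; fold change = 2^-1.17 = 0.444
NOTCH6: ΔΔCt = (23.07−16.55) − (20.93−17.00) = 6.52 − 3.93 = 2.59; fold change = 2^-2.59 = 0.166
BAX1: ΔΔCt = (18.26−16.55) − (19.85−17.00) = 1.71 − 2.85 = -1.14; fold change = 2^1.14 = 2.204
NOTCH6 has the largest |ΔΔCt| = 2.59.

0.166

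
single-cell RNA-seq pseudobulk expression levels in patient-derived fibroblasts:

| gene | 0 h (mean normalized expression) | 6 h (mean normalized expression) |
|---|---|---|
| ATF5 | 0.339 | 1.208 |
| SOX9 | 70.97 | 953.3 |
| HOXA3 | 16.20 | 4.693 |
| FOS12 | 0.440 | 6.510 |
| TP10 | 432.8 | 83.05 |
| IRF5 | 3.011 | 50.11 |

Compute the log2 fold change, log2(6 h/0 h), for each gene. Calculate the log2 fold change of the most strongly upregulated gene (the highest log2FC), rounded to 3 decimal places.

log2(1.208/0.339) = 1.833  (ATF5)
log2(953.3/70.97) = 3.748  (SOX9)
log2(4.693/16.20) = -1.787  (HOXA3)
log2(6.510/0.440) = 3.887  (FOS12)
log2(83.05/432.8) = -2.382  (TP10)
log2(50.11/3.011) = 4.057  (IRF5)
IRF5 is most strongly upregulated.

4.057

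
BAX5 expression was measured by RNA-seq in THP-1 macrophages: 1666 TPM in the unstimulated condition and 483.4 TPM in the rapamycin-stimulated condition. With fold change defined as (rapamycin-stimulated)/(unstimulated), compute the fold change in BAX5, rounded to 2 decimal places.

Fold change = 483.4 / 1666 = 0.290
BAX5 is downregulated.

0.29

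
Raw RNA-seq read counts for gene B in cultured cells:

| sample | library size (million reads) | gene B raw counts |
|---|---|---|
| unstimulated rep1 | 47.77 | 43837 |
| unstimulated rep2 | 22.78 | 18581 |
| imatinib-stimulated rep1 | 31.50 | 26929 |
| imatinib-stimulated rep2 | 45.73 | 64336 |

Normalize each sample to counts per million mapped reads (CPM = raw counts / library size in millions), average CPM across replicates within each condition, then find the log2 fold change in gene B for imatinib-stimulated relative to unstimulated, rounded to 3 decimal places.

0.384

CPM(unstimulated rep1) = 43837 / 47.77 = 917.6680
CPM(unstimulated rep2) = 18581 / 22.78 = 815.6716
CPM(imatinib-stimulated rep1) = 26929 / 31.50 = 854.8889
CPM(imatinib-stimulated rep2) = 64336 / 45.73 = 1406.8664
mean CPM(unstimulated) = 866.6698; mean CPM(imatinib-stimulated) = 1130.8776
Fold change = 1130.8776 / 866.6698 = 1.30485
log2(1.30485) = 0.3839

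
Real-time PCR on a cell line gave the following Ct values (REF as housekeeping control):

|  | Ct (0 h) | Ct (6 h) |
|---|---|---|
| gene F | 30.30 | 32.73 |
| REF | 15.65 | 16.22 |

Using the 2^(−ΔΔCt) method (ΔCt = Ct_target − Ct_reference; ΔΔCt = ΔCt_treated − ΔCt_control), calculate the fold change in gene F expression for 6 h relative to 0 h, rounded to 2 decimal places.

0.28

ΔCt(0 h) = 30.300 − 15.650 = 14.650
ΔCt(6 h) = 32.730 − 16.220 = 16.510
ΔΔCt = 16.510 − 14.650 = 1.860
Fold change = 2^(−1.860) = 0.275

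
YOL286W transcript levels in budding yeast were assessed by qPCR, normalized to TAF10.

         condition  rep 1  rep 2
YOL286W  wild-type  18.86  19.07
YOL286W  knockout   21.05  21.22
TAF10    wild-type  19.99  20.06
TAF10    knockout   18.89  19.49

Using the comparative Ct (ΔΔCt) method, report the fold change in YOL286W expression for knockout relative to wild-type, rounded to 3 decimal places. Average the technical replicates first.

0.125

Mean Ct: YOL286W wild-type 18.965; YOL286W knockout 21.135; TAF10 wild-type 20.025; TAF10 knockout 19.190
ΔCt(wild-type) = 18.965 − 20.025 = -1.060
ΔCt(knockout) = 21.135 − 19.190 = 1.945
ΔΔCt = 1.945 − (-1.060) = 3.005
Fold change = 2^(−3.005) = 0.1246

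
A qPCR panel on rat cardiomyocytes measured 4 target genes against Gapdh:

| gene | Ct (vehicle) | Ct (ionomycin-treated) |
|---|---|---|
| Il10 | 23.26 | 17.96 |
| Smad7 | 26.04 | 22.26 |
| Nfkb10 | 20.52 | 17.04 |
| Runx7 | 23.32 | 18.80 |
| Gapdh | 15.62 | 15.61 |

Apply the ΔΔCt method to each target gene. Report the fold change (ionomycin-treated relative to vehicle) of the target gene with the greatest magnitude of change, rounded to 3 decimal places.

39.124

Il10: ΔΔCt = (17.96−15.61) − (23.26−15.62) = 2.35 − 7.64 = -5.29; fold change = 2^5.29 = 39.124
Smad7: ΔΔCt = (22.26−15.61) − (26.04−15.62) = 6.65 − 10.42 = -3.77; fold change = 2^3.77 = 13.642
Nfkb10: ΔΔCt = (17.04−15.61) − (20.52−15.62) = 1.43 − 4.90 = -3.47; fold change = 2^3.47 = 11.081
Runx7: ΔΔCt = (18.80−15.61) − (23.32−15.62) = 3.19 − 7.70 = -4.51; fold change = 2^4.51 = 22.785
Il10 has the largest |ΔΔCt| = 5.29.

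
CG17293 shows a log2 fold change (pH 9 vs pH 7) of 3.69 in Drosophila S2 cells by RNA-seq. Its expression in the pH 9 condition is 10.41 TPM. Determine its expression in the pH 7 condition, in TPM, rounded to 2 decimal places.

Fold change = 2^(3.69) = 12.9063
pH 7 expression = 10.41 / 12.9063 = 0.81

0.81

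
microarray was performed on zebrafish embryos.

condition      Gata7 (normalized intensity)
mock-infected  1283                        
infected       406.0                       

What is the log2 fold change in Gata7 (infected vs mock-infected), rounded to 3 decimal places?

-1.660

Fold change = 406.0 / 1283 = 0.3164
log2(0.3164) = -1.6600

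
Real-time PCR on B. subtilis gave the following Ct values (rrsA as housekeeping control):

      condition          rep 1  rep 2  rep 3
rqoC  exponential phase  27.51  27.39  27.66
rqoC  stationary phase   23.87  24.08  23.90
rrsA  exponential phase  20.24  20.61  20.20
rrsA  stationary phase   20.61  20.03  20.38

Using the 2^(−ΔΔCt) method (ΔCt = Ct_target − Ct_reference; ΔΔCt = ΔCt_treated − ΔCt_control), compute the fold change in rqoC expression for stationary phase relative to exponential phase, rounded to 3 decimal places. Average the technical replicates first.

Mean Ct: rqoC exponential phase 27.520; rqoC stationary phase 23.950; rrsA exponential phase 20.350; rrsA stationary phase 20.340
ΔCt(exponential phase) = 27.520 − 20.350 = 7.170
ΔCt(stationary phase) = 23.950 − 20.340 = 3.610
ΔΔCt = 3.610 − 7.170 = -3.560
Fold change = 2^(−(-3.560)) = 2^3.560 = 11.7942

11.794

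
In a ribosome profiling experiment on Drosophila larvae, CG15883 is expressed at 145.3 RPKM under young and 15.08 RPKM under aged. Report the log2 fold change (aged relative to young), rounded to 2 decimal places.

Fold change = 15.08 / 145.3 = 0.1038
log2(0.1038) = -3.268

-3.27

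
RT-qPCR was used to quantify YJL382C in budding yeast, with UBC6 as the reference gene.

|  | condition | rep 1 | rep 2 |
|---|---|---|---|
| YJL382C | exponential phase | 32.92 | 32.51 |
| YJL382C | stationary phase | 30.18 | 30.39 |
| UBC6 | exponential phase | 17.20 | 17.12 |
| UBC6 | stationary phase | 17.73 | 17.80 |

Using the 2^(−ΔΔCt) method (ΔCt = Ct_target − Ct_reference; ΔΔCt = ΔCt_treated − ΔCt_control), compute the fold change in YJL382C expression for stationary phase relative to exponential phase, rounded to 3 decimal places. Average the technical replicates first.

Mean Ct: YJL382C exponential phase 32.715; YJL382C stationary phase 30.285; UBC6 exponential phase 17.160; UBC6 stationary phase 17.765
ΔCt(exponential phase) = 32.715 − 17.160 = 15.555
ΔCt(stationary phase) = 30.285 − 17.765 = 12.520
ΔΔCt = 12.520 − 15.555 = -3.035
Fold change = 2^(−(-3.035)) = 2^3.035 = 8.1965

8.196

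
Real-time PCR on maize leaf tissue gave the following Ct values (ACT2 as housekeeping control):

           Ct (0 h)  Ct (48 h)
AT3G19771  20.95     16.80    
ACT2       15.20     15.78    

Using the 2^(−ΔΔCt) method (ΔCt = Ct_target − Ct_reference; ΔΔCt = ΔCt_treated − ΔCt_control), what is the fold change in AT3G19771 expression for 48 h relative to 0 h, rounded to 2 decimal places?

26.54

ΔCt(0 h) = 20.950 − 15.200 = 5.750
ΔCt(48 h) = 16.800 − 15.780 = 1.020
ΔΔCt = 1.020 − 5.750 = -4.730
Fold change = 2^(−(-4.730)) = 2^4.730 = 26.538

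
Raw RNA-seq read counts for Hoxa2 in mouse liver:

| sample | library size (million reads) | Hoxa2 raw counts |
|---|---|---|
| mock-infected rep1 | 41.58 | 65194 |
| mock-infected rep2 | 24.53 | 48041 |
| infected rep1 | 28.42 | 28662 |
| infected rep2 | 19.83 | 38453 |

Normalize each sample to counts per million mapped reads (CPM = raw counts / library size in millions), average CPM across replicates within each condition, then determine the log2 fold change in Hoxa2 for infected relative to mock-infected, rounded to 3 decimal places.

-0.259

CPM(mock-infected rep1) = 65194 / 41.58 = 1567.9173
CPM(mock-infected rep2) = 48041 / 24.53 = 1958.4590
CPM(infected rep1) = 28662 / 28.42 = 1008.5151
CPM(infected rep2) = 38453 / 19.83 = 1939.1326
mean CPM(mock-infected) = 1763.1881; mean CPM(infected) = 1473.8239
Fold change = 1473.8239 / 1763.1881 = 0.83589
log2(0.83589) = -0.2586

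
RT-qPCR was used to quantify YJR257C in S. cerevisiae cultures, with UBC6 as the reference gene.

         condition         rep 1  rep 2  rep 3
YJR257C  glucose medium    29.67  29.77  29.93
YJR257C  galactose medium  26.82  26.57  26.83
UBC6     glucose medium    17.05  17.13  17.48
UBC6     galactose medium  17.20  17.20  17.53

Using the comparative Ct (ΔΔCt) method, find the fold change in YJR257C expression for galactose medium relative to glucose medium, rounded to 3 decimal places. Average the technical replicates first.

Mean Ct: YJR257C glucose medium 29.790; YJR257C galactose medium 26.740; UBC6 glucose medium 17.220; UBC6 galactose medium 17.310
ΔCt(glucose medium) = 29.790 − 17.220 = 12.570
ΔCt(galactose medium) = 26.740 − 17.310 = 9.430
ΔΔCt = 9.430 − 12.570 = -3.140
Fold change = 2^(−(-3.140)) = 2^3.140 = 8.8152

8.815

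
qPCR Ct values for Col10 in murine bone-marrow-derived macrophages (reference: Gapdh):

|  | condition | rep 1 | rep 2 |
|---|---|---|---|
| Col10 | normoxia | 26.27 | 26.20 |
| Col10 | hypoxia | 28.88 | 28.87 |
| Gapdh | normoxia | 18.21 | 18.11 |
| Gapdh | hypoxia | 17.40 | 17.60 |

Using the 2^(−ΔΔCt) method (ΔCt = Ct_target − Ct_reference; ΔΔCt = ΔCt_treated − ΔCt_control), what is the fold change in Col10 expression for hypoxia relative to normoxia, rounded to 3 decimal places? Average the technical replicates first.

0.102

Mean Ct: Col10 normoxia 26.235; Col10 hypoxia 28.875; Gapdh normoxia 18.160; Gapdh hypoxia 17.500
ΔCt(normoxia) = 26.235 − 18.160 = 8.075
ΔCt(hypoxia) = 28.875 − 17.500 = 11.375
ΔΔCt = 11.375 − 8.075 = 3.300
Fold change = 2^(−3.300) = 0.1015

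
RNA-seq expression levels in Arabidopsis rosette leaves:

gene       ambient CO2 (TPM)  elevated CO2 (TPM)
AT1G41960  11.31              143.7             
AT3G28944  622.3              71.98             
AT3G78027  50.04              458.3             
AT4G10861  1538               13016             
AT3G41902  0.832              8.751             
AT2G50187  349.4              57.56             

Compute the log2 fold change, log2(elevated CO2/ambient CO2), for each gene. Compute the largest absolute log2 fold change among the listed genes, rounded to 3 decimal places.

log2(143.7/11.31) = 3.667  (AT1G41960)
log2(71.98/622.3) = -3.112  (AT3G28944)
log2(458.3/50.04) = 3.195  (AT3G78027)
log2(13016/1538) = 3.081  (AT4G10861)
log2(8.751/0.832) = 3.395  (AT3G41902)
log2(57.56/349.4) = -2.602  (AT2G50187)
The largest magnitude belongs to AT1G41960.

3.667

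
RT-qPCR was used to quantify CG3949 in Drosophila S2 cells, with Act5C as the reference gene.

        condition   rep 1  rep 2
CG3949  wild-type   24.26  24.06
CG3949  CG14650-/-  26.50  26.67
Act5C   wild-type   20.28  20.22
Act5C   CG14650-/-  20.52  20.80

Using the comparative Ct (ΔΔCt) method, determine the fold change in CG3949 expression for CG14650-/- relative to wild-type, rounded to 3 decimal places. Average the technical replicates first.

0.247

Mean Ct: CG3949 wild-type 24.160; CG3949 CG14650-/- 26.585; Act5C wild-type 20.250; Act5C CG14650-/- 20.660
ΔCt(wild-type) = 24.160 − 20.250 = 3.910
ΔCt(CG14650-/-) = 26.585 − 20.660 = 5.925
ΔΔCt = 5.925 − 3.910 = 2.015
Fold change = 2^(−2.015) = 0.2474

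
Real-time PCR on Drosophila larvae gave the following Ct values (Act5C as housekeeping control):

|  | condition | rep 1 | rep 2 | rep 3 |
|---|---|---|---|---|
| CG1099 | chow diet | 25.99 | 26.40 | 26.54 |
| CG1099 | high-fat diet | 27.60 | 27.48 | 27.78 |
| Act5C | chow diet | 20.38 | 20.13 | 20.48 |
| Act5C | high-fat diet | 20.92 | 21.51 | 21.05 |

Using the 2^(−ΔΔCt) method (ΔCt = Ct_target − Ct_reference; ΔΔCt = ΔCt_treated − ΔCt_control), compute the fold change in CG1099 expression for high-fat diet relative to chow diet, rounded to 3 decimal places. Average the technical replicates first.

Mean Ct: CG1099 chow diet 26.310; CG1099 high-fat diet 27.620; Act5C chow diet 20.330; Act5C high-fat diet 21.160
ΔCt(chow diet) = 26.310 − 20.330 = 5.980
ΔCt(high-fat diet) = 27.620 − 21.160 = 6.460
ΔΔCt = 6.460 − 5.980 = 0.480
Fold change = 2^(−0.480) = 0.7170

0.717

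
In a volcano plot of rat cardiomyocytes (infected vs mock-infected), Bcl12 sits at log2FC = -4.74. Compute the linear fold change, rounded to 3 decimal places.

Fold change = 2^(-4.74) = 0.0374
That is, Bcl12 drops to 3.7% of the mock-infected level.

0.037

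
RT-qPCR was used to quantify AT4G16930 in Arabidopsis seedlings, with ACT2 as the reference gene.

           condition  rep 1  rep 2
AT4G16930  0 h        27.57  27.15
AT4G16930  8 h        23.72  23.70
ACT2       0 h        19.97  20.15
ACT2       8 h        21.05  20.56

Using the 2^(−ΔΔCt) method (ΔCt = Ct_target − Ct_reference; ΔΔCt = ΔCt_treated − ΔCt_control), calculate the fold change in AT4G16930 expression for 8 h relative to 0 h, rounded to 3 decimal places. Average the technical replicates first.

Mean Ct: AT4G16930 0 h 27.360; AT4G16930 8 h 23.710; ACT2 0 h 20.060; ACT2 8 h 20.805
ΔCt(0 h) = 27.360 − 20.060 = 7.300
ΔCt(8 h) = 23.710 − 20.805 = 2.905
ΔΔCt = 2.905 − 7.300 = -4.395
Fold change = 2^(−(-4.395)) = 2^4.395 = 21.0391

21.039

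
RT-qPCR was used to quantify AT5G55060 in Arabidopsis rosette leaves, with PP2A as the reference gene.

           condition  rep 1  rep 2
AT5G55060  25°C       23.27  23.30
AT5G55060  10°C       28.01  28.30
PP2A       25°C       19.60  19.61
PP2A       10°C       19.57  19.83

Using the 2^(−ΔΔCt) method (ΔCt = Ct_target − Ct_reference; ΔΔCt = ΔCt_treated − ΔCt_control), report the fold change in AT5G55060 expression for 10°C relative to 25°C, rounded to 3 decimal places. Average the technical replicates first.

Mean Ct: AT5G55060 25°C 23.285; AT5G55060 10°C 28.155; PP2A 25°C 19.605; PP2A 10°C 19.700
ΔCt(25°C) = 23.285 − 19.605 = 3.680
ΔCt(10°C) = 28.155 − 19.700 = 8.455
ΔΔCt = 8.455 − 3.680 = 4.775
Fold change = 2^(−4.775) = 0.0365

0.037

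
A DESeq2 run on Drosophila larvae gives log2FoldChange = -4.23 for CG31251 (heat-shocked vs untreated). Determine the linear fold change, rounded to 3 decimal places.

Fold change = 2^(-4.23) = 0.0533
That is, CG31251 drops to 5.3% of the untreated level.

0.053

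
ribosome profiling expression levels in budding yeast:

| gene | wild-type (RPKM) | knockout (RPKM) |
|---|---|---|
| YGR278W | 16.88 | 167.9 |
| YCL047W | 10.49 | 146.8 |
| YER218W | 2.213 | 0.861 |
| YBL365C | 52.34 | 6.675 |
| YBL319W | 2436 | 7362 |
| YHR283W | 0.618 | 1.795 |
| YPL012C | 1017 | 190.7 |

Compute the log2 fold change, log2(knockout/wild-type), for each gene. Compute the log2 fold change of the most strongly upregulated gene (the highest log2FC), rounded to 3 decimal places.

3.807

log2(167.9/16.88) = 3.314  (YGR278W)
log2(146.8/10.49) = 3.807  (YCL047W)
log2(0.861/2.213) = -1.362  (YER218W)
log2(6.675/52.34) = -2.971  (YBL365C)
log2(7362/2436) = 1.596  (YBL319W)
log2(1.795/0.618) = 1.538  (YHR283W)
log2(190.7/1017) = -2.415  (YPL012C)
YCL047W is most strongly upregulated.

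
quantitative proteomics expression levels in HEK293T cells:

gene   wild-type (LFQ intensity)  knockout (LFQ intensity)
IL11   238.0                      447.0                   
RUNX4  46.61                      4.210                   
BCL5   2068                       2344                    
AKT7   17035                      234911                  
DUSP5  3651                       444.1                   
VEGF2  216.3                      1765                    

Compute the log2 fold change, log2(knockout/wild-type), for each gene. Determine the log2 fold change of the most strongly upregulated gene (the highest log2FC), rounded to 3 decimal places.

3.786

log2(447.0/238.0) = 0.909  (IL11)
log2(4.210/46.61) = -3.469  (RUNX4)
log2(2344/2068) = 0.181  (BCL5)
log2(234911/17035) = 3.786  (AKT7)
log2(444.1/3651) = -3.039  (DUSP5)
log2(1765/216.3) = 3.029  (VEGF2)
AKT7 is most strongly upregulated.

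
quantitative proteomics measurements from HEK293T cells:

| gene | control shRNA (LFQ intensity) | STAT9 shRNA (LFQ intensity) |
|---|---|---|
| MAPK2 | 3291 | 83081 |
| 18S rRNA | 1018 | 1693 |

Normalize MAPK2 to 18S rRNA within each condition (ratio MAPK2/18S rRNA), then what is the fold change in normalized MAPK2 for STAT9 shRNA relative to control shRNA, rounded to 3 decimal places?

MAPK2/18S rRNA (control shRNA) = 3291 / 1018 = 3.2328
MAPK2/18S rRNA (STAT9 shRNA) = 83081 / 1693 = 49.073
Fold change = 49.073 / 3.2328 = 15.1798

15.180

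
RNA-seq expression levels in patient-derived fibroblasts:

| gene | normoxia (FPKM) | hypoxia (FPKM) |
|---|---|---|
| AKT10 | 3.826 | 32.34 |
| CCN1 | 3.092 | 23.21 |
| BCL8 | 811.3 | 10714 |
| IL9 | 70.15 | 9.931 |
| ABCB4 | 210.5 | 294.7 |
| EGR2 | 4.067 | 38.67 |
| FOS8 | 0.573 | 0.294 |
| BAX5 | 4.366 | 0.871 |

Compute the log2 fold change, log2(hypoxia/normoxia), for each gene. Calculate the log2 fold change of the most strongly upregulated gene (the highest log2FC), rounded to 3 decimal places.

log2(32.34/3.826) = 3.079  (AKT10)
log2(23.21/3.092) = 2.908  (CCN1)
log2(10714/811.3) = 3.723  (BCL8)
log2(9.931/70.15) = -2.820  (IL9)
log2(294.7/210.5) = 0.485  (ABCB4)
log2(38.67/4.067) = 3.249  (EGR2)
log2(0.294/0.573) = -0.963  (FOS8)
log2(0.871/4.366) = -2.326  (BAX5)
BCL8 is most strongly upregulated.

3.723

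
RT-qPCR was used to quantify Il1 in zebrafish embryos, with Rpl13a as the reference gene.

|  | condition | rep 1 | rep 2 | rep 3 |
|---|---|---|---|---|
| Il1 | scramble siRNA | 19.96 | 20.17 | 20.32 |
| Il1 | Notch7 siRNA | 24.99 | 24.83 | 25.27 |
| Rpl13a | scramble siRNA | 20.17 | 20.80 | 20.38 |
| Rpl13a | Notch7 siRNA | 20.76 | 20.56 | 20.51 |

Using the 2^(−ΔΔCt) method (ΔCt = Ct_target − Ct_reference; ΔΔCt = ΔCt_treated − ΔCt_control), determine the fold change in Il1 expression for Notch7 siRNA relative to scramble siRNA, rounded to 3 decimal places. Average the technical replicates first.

0.038

Mean Ct: Il1 scramble siRNA 20.150; Il1 Notch7 siRNA 25.030; Rpl13a scramble siRNA 20.450; Rpl13a Notch7 siRNA 20.610
ΔCt(scramble siRNA) = 20.150 − 20.450 = -0.300
ΔCt(Notch7 siRNA) = 25.030 − 20.610 = 4.420
ΔΔCt = 4.420 − (-0.300) = 4.720
Fold change = 2^(−4.720) = 0.0379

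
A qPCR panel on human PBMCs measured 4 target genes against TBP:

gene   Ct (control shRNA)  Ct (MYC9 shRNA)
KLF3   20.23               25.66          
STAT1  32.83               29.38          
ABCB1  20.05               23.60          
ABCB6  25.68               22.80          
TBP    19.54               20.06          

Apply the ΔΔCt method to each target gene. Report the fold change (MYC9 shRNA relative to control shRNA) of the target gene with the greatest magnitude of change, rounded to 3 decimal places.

0.033

KLF3: ΔΔCt = (25.66−20.06) − (20.23−19.54) = 5.60 − 0.69 = 4.91; fold change = 2^-4.91 = 0.033
STAT1: ΔΔCt = (29.38−20.06) − (32.83−19.54) = 9.32 − 13.29 = -3.97; fold change = 2^3.97 = 15.671
ABCB1: ΔΔCt = (23.60−20.06) − (20.05−19.54) = 3.54 − 0.51 = 3.03; fold change = 2^-3.03 = 0.122
ABCB6: ΔΔCt = (22.80−20.06) − (25.68−19.54) = 2.74 − 6.14 = -3.40; fold change = 2^3.40 = 10.556
KLF3 has the largest |ΔΔCt| = 4.91.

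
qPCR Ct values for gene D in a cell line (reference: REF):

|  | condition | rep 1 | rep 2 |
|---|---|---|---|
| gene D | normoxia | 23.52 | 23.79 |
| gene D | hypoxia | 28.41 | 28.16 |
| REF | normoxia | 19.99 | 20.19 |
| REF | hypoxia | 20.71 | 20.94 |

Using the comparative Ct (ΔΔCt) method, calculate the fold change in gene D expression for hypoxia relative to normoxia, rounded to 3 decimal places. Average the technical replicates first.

Mean Ct: gene D normoxia 23.655; gene D hypoxia 28.285; REF normoxia 20.090; REF hypoxia 20.825
ΔCt(normoxia) = 23.655 − 20.090 = 3.565
ΔCt(hypoxia) = 28.285 − 20.825 = 7.460
ΔΔCt = 7.460 − 3.565 = 3.895
Fold change = 2^(−3.895) = 0.0672

0.067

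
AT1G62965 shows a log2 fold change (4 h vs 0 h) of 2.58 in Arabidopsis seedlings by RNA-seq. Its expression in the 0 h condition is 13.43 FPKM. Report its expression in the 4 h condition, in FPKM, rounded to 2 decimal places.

80.30

Fold change = 2^(2.58) = 5.9794
4 h expression = 13.43 × 5.9794 = 80.30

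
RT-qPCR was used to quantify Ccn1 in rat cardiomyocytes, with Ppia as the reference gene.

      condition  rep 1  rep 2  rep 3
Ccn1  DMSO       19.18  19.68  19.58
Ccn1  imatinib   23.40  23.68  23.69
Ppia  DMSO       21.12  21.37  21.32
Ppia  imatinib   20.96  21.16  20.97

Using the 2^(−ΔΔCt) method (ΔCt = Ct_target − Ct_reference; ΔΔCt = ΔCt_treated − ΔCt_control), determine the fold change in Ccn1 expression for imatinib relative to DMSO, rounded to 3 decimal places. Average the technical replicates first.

Mean Ct: Ccn1 DMSO 19.480; Ccn1 imatinib 23.590; Ppia DMSO 21.270; Ppia imatinib 21.030
ΔCt(DMSO) = 19.480 − 21.270 = -1.790
ΔCt(imatinib) = 23.590 − 21.030 = 2.560
ΔΔCt = 2.560 − (-1.790) = 4.350
Fold change = 2^(−4.350) = 0.0490

0.049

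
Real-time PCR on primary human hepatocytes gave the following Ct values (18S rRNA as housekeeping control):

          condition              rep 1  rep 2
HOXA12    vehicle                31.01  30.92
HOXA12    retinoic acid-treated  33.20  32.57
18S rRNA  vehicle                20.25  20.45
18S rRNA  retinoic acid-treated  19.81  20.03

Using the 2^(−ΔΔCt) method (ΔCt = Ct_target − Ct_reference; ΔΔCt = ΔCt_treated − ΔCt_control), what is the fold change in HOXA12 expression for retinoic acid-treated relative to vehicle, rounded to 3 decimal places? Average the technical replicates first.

0.196

Mean Ct: HOXA12 vehicle 30.965; HOXA12 retinoic acid-treated 32.885; 18S rRNA vehicle 20.350; 18S rRNA retinoic acid-treated 19.920
ΔCt(vehicle) = 30.965 − 20.350 = 10.615
ΔCt(retinoic acid-treated) = 32.885 − 19.920 = 12.965
ΔΔCt = 12.965 − 10.615 = 2.350
Fold change = 2^(−2.350) = 0.1961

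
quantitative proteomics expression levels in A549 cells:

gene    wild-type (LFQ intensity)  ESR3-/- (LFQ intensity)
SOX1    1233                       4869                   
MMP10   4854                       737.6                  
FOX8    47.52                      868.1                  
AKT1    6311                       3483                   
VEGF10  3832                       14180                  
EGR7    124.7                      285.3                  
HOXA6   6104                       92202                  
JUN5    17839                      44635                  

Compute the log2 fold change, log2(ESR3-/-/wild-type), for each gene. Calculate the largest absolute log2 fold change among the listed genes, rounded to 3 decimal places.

log2(4869/1233) = 1.981  (SOX1)
log2(737.6/4854) = -2.718  (MMP10)
log2(868.1/47.52) = 4.191  (FOX8)
log2(3483/6311) = -0.858  (AKT1)
log2(14180/3832) = 1.888  (VEGF10)
log2(285.3/124.7) = 1.194  (EGR7)
log2(92202/6104) = 3.917  (HOXA6)
log2(44635/17839) = 1.323  (JUN5)
The largest magnitude belongs to FOX8.

4.191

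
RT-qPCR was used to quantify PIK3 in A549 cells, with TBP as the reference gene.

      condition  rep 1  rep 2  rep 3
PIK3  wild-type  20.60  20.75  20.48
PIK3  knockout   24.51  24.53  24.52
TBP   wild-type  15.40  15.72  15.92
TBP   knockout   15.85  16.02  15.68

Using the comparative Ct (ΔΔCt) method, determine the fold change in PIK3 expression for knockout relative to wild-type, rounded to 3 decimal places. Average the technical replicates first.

0.075

Mean Ct: PIK3 wild-type 20.610; PIK3 knockout 24.520; TBP wild-type 15.680; TBP knockout 15.850
ΔCt(wild-type) = 20.610 − 15.680 = 4.930
ΔCt(knockout) = 24.520 − 15.850 = 8.670
ΔΔCt = 8.670 − 4.930 = 3.740
Fold change = 2^(−3.740) = 0.0748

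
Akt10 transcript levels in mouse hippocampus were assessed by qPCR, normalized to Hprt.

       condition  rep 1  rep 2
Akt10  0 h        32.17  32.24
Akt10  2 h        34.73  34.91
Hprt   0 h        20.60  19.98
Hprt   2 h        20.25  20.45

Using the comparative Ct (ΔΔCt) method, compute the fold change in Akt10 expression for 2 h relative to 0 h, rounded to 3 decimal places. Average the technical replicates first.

Mean Ct: Akt10 0 h 32.205; Akt10 2 h 34.820; Hprt 0 h 20.290; Hprt 2 h 20.350
ΔCt(0 h) = 32.205 − 20.290 = 11.915
ΔCt(2 h) = 34.820 − 20.350 = 14.470
ΔΔCt = 14.470 − 11.915 = 2.555
Fold change = 2^(−2.555) = 0.1702

0.170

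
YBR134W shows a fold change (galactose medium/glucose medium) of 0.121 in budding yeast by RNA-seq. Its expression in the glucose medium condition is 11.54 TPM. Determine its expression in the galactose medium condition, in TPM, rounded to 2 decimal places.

galactose medium expression = 11.54 × 0.121 = 1.40

1.40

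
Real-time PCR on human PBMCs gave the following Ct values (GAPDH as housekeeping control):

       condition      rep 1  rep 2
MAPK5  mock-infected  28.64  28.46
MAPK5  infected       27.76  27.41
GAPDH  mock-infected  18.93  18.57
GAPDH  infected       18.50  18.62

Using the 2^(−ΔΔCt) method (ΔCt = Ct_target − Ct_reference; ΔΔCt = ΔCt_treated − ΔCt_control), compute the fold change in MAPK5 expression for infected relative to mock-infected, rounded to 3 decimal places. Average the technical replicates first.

Mean Ct: MAPK5 mock-infected 28.550; MAPK5 infected 27.585; GAPDH mock-infected 18.750; GAPDH infected 18.560
ΔCt(mock-infected) = 28.550 − 18.750 = 9.800
ΔCt(infected) = 27.585 − 18.560 = 9.025
ΔΔCt = 9.025 − 9.800 = -0.775
Fold change = 2^(−(-0.775)) = 2^0.775 = 1.7112

1.711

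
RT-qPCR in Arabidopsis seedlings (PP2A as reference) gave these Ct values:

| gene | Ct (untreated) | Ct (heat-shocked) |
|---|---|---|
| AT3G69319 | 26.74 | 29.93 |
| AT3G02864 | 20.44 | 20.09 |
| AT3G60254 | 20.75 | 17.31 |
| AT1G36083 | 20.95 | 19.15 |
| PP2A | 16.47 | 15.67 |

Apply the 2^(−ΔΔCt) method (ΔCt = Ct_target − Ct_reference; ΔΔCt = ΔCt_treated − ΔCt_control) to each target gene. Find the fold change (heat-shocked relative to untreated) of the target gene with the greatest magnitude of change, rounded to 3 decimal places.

0.063

AT3G69319: ΔΔCt = (29.93−15.67) − (26.74−16.47) = 14.26 − 10.27 = 3.99; fold change = 2^-3.99 = 0.063
AT3G02864: ΔΔCt = (20.09−15.67) − (20.44−16.47) = 4.42 − 3.97 = 0.45; fold change = 2^-0.45 = 0.732
AT3G60254: ΔΔCt = (17.31−15.67) − (20.75−16.47) = 1.64 − 4.28 = -2.64; fold change = 2^2.64 = 6.233
AT1G36083: ΔΔCt = (19.15−15.67) − (20.95−16.47) = 3.48 − 4.48 = -1.00; fold change = 2^1.00 = 2.000
AT3G69319 has the largest |ΔΔCt| = 3.99.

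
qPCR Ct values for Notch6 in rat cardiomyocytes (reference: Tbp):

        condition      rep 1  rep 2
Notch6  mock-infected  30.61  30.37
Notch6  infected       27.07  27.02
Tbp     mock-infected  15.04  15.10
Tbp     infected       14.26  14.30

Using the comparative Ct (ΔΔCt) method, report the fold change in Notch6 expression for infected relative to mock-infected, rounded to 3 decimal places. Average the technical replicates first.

Mean Ct: Notch6 mock-infected 30.490; Notch6 infected 27.045; Tbp mock-infected 15.070; Tbp infected 14.280
ΔCt(mock-infected) = 30.490 − 15.070 = 15.420
ΔCt(infected) = 27.045 − 14.280 = 12.765
ΔΔCt = 12.765 − 15.420 = -2.655
Fold change = 2^(−(-2.655)) = 2^2.655 = 6.2985

6.298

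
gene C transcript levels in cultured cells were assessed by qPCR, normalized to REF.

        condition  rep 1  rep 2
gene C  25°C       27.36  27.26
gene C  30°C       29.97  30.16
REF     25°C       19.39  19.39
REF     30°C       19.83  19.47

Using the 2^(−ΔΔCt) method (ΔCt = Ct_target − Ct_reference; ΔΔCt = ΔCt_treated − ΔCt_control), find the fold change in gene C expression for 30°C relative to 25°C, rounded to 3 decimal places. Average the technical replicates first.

0.177

Mean Ct: gene C 25°C 27.310; gene C 30°C 30.065; REF 25°C 19.390; REF 30°C 19.650
ΔCt(25°C) = 27.310 − 19.390 = 7.920
ΔCt(30°C) = 30.065 − 19.650 = 10.415
ΔΔCt = 10.415 − 7.920 = 2.495
Fold change = 2^(−2.495) = 0.1774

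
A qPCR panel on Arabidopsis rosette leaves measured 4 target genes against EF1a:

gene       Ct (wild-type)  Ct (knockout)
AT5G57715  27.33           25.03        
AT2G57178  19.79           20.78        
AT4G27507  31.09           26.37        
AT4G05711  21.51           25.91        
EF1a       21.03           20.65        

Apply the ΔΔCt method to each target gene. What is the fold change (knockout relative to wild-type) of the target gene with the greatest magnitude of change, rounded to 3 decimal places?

AT5G57715: ΔΔCt = (25.03−20.65) − (27.33−21.03) = 4.38 − 6.30 = -1.92; fold change = 2^1.92 = 3.784
AT2G57178: ΔΔCt = (20.78−20.65) − (19.79−21.03) = 0.13 − (-1.24) = 1.37; fold change = 2^-1.37 = 0.387
AT4G27507: ΔΔCt = (26.37−20.65) − (31.09−21.03) = 5.72 − 10.06 = -4.34; fold change = 2^4.34 = 20.252
AT4G05711: ΔΔCt = (25.91−20.65) − (21.51−21.03) = 5.26 − 0.48 = 4.78; fold change = 2^-4.78 = 0.036
AT4G05711 has the largest |ΔΔCt| = 4.78.

0.036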